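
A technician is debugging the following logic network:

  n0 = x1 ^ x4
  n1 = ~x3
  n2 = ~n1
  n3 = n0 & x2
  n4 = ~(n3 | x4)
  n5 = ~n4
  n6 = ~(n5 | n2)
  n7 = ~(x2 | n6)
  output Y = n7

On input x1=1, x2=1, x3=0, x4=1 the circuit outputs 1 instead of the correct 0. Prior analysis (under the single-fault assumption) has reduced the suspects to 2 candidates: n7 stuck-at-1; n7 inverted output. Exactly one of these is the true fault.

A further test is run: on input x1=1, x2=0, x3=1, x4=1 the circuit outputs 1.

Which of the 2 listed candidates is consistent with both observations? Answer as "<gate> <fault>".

n7 stuck-at-1

Evaluate each candidate on input x1=1, x2=0, x3=1, x4=1:
  n7 stuck-at-1: n0=0, n1=0, n2=1, n3=0, n4=0, n5=1, n6=0, n7=1 [stuck-at-1] → 1 — matches
  n7 inverted output: n0=0, n1=0, n2=1, n3=0, n4=0, n5=1, n6=0, n7=0 [inverted output] → 0 — eliminated
Only n7 stuck-at-1 reproduces the observed 1.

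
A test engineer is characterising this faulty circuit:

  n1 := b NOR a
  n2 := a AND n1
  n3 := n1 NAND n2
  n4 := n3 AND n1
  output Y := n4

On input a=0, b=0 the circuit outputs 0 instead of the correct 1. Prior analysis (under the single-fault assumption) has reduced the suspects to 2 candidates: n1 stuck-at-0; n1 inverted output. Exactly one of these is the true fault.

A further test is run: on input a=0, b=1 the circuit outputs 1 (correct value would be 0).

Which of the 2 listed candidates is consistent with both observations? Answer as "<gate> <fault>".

Evaluate each candidate on input a=0, b=1:
  n1 stuck-at-0: n1=0 [stuck-at-0], n2=0, n3=1, n4=0 → 0 — eliminated
  n1 inverted output: n1=1 [inverted output], n2=0, n3=1, n4=1 → 1 — matches
Only n1 inverted output reproduces the observed 1.

n1 inverted output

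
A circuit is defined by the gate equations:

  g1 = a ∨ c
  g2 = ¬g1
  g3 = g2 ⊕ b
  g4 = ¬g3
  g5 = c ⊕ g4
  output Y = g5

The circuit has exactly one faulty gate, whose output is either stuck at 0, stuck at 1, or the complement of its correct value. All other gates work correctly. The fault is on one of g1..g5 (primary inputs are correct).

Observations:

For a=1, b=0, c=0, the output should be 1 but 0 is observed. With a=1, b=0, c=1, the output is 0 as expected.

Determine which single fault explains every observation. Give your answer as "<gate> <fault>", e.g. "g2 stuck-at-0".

Fault-free values for test 1 (a=1, b=0, c=0): g1=1, g2=0, g3=0, g4=1, g5=1, giving Y=1. Observed 0.
Test 1: faults giving observed 0 are {g1 stuck-at-0, g1 inverted output, g2 stuck-at-1, g2 inverted output, g3 stuck-at-1, g3 inverted output, g4 stuck-at-0, g4 inverted output, g5 stuck-at-0, g5 inverted output}.
Test 2 (a=1, b=0, c=1): fault-free g1=1, g2=0, g3=0, g4=1, g5=0 → 0; observed 0. Eliminates g1 stuck-at-0, g1 inverted output, g2 stuck-at-1, g2 inverted output, g3 stuck-at-1, g3 inverted output, g4 stuck-at-0, g4 inverted output, g5 inverted output.
Only g5 stuck-at-0 is consistent with every test.

g5 stuck-at-0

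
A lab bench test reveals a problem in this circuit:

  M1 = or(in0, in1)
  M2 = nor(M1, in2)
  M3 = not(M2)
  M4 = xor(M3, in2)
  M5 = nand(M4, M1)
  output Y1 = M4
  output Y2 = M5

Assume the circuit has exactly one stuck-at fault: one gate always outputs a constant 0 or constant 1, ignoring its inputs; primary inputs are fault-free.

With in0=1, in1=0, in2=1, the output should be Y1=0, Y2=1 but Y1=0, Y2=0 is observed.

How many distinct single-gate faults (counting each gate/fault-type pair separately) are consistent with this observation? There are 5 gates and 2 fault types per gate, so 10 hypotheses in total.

1

Fault-free: M1=1, M2=0, M3=1, M4=0, M5=1 → Y1=0, Y2=1. Observed Y1=0, Y2=0.
  M1 stuck-at-0: output Y1=0, Y2=1 ✗
  M1 stuck-at-1: output Y1=0, Y2=1 ✗
  M2 stuck-at-0: output Y1=0, Y2=1 ✗
  M2 stuck-at-1: output Y1=1, Y2=0 ✗
  M3 stuck-at-0: output Y1=1, Y2=0 ✗
  M3 stuck-at-1: output Y1=0, Y2=1 ✗
  M4 stuck-at-0: output Y1=0, Y2=1 ✗
  M4 stuck-at-1: output Y1=1, Y2=0 ✗
  M5 stuck-at-0: output Y1=0, Y2=0 ✓
  M5 stuck-at-1: output Y1=0, Y2=1 ✗
Consistent faults: {M5 stuck-at-0} — 1 in all.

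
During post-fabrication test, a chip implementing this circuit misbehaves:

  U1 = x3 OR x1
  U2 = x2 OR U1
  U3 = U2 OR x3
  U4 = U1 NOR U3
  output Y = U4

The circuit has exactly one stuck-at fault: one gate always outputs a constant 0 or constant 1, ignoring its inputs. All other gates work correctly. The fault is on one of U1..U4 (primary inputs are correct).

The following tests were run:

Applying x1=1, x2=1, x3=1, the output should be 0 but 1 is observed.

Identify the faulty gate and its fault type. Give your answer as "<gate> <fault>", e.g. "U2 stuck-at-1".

U4 stuck-at-1

Fault-free values for test 1 (x1=1, x2=1, x3=1): U1=1, U2=1, U3=1, U4=0, giving Y=0. Observed 1.
Test 1: faults giving observed 1 are {U4 stuck-at-1}.
Only U4 stuck-at-1 is consistent with every test.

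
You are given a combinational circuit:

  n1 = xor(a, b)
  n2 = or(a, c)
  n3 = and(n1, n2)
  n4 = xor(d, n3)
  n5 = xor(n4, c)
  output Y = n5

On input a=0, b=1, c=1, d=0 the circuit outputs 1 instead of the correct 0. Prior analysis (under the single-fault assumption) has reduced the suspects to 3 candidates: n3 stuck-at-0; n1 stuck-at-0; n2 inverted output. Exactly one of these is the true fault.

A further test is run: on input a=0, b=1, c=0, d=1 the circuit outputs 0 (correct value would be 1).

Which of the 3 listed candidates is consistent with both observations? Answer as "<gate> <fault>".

n2 inverted output

Evaluate each candidate on input a=0, b=1, c=0, d=1:
  n3 stuck-at-0: n1=1, n2=0, n3=0 [stuck-at-0], n4=1, n5=1 → 1 — eliminated
  n1 stuck-at-0: n1=0 [stuck-at-0], n2=0, n3=0, n4=1, n5=1 → 1 — eliminated
  n2 inverted output: n1=1, n2=1 [inverted output], n3=1, n4=0, n5=0 → 0 — matches
Only n2 inverted output reproduces the observed 0.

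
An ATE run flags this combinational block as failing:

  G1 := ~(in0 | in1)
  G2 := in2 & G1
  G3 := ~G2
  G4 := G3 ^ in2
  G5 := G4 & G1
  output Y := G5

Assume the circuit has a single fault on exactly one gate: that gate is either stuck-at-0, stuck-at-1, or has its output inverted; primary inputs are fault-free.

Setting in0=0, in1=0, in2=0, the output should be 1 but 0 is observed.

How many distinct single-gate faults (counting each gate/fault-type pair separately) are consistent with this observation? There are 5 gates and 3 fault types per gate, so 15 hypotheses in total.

Fault-free: G1=1, G2=0, G3=1, G4=1, G5=1 → 1. Observed 0.
  G1: stuck-at-0, inverted output ✓; others ✗
  G2: stuck-at-1, inverted output ✓; others ✗
  G3: stuck-at-0, inverted output ✓; others ✗
  G4: stuck-at-0, inverted output ✓; others ✗
  G5: stuck-at-0, inverted output ✓; others ✗
Consistent faults: {G1 stuck-at-0, G1 inverted output, G2 stuck-at-1, G2 inverted output, G3 stuck-at-0, G3 inverted output, G4 stuck-at-0, G4 inverted output, G5 stuck-at-0, G5 inverted output} — 10 in all.

10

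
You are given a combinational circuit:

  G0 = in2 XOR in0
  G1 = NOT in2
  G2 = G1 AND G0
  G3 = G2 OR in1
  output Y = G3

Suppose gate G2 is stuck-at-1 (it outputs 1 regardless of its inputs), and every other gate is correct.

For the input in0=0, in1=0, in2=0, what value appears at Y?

Propagate with G2 forced: G0=0, G1=1, G2=1 [stuck-at-1], G3=1.
So Y = 1. (Without the fault it would be 0.)

1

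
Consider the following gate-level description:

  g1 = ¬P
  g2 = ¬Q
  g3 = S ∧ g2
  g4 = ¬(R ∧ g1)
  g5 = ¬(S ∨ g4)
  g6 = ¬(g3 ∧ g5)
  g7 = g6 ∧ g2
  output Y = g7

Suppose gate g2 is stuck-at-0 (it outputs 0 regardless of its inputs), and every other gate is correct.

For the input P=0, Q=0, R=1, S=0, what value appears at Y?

0

Propagate with g2 forced: g1=1, g2=0 [stuck-at-0], g3=0, g4=0, g5=1, g6=1, g7=0.
So Y = 0. (Without the fault it would be 1.)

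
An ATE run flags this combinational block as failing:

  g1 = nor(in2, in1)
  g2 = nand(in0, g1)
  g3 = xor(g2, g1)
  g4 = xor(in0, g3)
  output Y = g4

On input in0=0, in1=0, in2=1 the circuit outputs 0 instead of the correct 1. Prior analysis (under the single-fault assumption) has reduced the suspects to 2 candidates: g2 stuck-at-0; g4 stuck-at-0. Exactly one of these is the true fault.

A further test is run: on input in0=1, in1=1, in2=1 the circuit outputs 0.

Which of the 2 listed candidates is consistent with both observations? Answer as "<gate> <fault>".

Evaluate each candidate on input in0=1, in1=1, in2=1:
  g2 stuck-at-0: g1=0, g2=0 [stuck-at-0], g3=0, g4=1 → 1 — eliminated
  g4 stuck-at-0: g1=0, g2=1, g3=1, g4=0 [stuck-at-0] → 0 — matches
Only g4 stuck-at-0 reproduces the observed 0.

g4 stuck-at-0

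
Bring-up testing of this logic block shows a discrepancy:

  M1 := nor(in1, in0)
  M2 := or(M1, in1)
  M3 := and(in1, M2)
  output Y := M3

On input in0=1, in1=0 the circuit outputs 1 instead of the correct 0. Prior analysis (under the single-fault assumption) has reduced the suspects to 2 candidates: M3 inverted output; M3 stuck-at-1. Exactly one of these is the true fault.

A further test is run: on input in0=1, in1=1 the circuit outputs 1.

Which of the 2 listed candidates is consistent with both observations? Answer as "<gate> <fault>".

M3 stuck-at-1

Evaluate each candidate on input in0=1, in1=1:
  M3 inverted output: M1=0, M2=1, M3=0 [inverted output] → 0 — eliminated
  M3 stuck-at-1: M1=0, M2=1, M3=1 [stuck-at-1] → 1 — matches
Only M3 stuck-at-1 reproduces the observed 1.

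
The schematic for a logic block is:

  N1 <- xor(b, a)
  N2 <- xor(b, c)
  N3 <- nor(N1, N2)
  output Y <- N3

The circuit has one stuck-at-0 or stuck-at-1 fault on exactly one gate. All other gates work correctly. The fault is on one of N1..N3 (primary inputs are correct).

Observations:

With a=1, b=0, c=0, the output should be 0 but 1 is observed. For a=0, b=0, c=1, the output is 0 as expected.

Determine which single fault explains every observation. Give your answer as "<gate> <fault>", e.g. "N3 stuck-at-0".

Fault-free values for test 1 (a=1, b=0, c=0): N1=1, N2=0, N3=0, giving Y=0. Observed 1.
Test 1: faults giving observed 1 are {N1 stuck-at-0, N3 stuck-at-1}.
Test 2 (a=0, b=0, c=1): fault-free N1=0, N2=1, N3=0 → 0; observed 0. Eliminates N3 stuck-at-1.
Only N1 stuck-at-0 is consistent with every test.

N1 stuck-at-0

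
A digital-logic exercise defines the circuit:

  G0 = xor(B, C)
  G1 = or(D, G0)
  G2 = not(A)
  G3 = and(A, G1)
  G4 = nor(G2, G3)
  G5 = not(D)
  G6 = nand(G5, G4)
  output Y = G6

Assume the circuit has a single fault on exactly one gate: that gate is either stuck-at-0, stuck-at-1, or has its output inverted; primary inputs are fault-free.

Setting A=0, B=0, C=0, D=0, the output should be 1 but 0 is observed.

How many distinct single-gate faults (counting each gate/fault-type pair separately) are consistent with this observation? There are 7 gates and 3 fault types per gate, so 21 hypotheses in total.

6

Fault-free: G0=0, G1=0, G2=1, G3=0, G4=0, G5=1, G6=1 → 1. Observed 0.
  G0: none of the 3 fault types match ✗
  G1: none of the 3 fault types match ✗
  G2: stuck-at-0, inverted output ✓; others ✗
  G3: none of the 3 fault types match ✗
  G4: stuck-at-1, inverted output ✓; others ✗
  G5: none of the 3 fault types match ✗
  G6: stuck-at-0, inverted output ✓; others ✗
Consistent faults: {G2 stuck-at-0, G2 inverted output, G4 stuck-at-1, G4 inverted output, G6 stuck-at-0, G6 inverted output} — 6 in all.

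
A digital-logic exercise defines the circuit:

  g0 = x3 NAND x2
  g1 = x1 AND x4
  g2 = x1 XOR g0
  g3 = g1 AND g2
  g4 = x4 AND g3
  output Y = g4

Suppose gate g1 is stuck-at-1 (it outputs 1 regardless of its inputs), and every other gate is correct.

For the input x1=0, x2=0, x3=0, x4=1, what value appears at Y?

Propagate with g1 forced: g0=1, g1=1 [stuck-at-1], g2=1, g3=1, g4=1.
So Y = 1. (Without the fault it would be 0.)

1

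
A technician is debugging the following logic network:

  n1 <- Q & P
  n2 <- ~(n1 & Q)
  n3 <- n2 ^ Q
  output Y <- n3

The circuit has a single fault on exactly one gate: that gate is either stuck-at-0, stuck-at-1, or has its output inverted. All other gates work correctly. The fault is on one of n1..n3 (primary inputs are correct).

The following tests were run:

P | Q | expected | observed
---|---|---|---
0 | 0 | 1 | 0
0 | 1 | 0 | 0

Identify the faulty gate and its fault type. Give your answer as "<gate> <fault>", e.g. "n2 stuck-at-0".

Fault-free values for test 1 (P=0, Q=0): n1=0, n2=1, n3=1, giving Y=1. Observed 0.
Test 1: faults giving observed 0 are {n2 stuck-at-0, n2 inverted output, n3 stuck-at-0, n3 inverted output}.
Test 2 (P=0, Q=1): fault-free n1=0, n2=1, n3=0 → 0; observed 0. Eliminates n2 stuck-at-0, n2 inverted output, n3 inverted output.
Only n3 stuck-at-0 is consistent with every test.

n3 stuck-at-0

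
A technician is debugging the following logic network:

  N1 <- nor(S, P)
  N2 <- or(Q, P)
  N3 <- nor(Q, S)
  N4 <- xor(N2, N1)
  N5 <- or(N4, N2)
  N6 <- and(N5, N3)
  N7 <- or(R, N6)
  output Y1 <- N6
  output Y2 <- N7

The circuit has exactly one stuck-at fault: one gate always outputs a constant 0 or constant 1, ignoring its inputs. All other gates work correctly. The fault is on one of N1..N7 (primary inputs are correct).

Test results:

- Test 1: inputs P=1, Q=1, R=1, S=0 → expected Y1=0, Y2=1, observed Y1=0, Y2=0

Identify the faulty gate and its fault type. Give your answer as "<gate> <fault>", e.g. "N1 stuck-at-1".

Fault-free values for test 1 (P=1, Q=1, R=1, S=0): N1=0, N2=1, N3=0, N4=1, N5=1, N6=0, N7=1, giving Y1=0, Y2=1. Observed Y1=0, Y2=0.
Test 1: faults giving observed Y1=0, Y2=0 are {N7 stuck-at-0}.
Only N7 stuck-at-0 is consistent with every test.

N7 stuck-at-0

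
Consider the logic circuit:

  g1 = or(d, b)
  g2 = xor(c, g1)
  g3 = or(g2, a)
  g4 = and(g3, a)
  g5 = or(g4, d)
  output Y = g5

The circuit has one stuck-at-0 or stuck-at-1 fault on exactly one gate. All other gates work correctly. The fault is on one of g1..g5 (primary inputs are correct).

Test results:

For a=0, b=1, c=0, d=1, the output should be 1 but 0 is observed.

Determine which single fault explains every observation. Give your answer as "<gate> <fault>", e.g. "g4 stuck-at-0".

Fault-free values for test 1 (a=0, b=1, c=0, d=1): g1=1, g2=1, g3=1, g4=0, g5=1, giving Y=1. Observed 0.
Test 1: faults giving observed 0 are {g5 stuck-at-0}.
Only g5 stuck-at-0 is consistent with every test.

g5 stuck-at-0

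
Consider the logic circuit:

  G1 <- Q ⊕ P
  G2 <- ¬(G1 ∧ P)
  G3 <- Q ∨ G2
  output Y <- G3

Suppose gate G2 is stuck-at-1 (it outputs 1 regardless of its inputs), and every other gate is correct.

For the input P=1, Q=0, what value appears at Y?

Propagate with G2 forced: G1=1, G2=1 [stuck-at-1], G3=1.
So Y = 1. (Without the fault it would be 0.)

1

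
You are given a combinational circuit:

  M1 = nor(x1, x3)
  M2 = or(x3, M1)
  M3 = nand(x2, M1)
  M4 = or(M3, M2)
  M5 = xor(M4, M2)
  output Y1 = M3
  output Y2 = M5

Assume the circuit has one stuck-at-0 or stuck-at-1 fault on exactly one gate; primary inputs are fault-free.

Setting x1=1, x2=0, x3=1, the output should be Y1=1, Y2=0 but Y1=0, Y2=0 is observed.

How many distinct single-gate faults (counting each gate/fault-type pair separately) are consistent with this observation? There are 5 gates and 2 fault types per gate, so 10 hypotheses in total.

1

Fault-free: M1=0, M2=1, M3=1, M4=1, M5=0 → Y1=1, Y2=0. Observed Y1=0, Y2=0.
  M1 stuck-at-0: output Y1=1, Y2=0 ✗
  M1 stuck-at-1: output Y1=1, Y2=0 ✗
  M2 stuck-at-0: output Y1=1, Y2=1 ✗
  M2 stuck-at-1: output Y1=1, Y2=0 ✗
  M3 stuck-at-0: output Y1=0, Y2=0 ✓
  M3 stuck-at-1: output Y1=1, Y2=0 ✗
  M4 stuck-at-0: output Y1=1, Y2=1 ✗
  M4 stuck-at-1: output Y1=1, Y2=0 ✗
  M5 stuck-at-0: output Y1=1, Y2=0 ✗
  M5 stuck-at-1: output Y1=1, Y2=1 ✗
Consistent faults: {M3 stuck-at-0} — 1 in all.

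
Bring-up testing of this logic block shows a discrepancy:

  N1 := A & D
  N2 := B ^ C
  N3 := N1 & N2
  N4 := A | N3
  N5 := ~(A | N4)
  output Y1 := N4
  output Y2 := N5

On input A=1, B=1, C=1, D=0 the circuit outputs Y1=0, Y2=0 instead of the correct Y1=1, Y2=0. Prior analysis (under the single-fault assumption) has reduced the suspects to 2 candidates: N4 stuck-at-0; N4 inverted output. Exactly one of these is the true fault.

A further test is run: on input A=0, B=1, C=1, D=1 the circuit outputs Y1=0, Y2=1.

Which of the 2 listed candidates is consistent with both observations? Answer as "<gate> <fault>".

N4 stuck-at-0

Evaluate each candidate on input A=0, B=1, C=1, D=1:
  N4 stuck-at-0: N1=0, N2=0, N3=0, N4=0 [stuck-at-0], N5=1 → Y1=0, Y2=1 — matches
  N4 inverted output: N1=0, N2=0, N3=0, N4=1 [inverted output], N5=0 → Y1=1, Y2=0 — eliminated
Only N4 stuck-at-0 reproduces the observed Y1=0, Y2=1.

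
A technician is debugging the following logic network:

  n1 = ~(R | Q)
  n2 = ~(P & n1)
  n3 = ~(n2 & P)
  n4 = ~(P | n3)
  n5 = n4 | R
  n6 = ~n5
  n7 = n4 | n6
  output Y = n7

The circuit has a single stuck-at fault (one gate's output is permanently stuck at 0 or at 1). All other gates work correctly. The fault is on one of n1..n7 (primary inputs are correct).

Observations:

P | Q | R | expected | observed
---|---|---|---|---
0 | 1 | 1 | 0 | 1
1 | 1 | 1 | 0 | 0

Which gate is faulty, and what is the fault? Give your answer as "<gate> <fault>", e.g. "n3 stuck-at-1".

Fault-free values for test 1 (P=0, Q=1, R=1): n1=0, n2=1, n3=1, n4=0, n5=1, n6=0, n7=0, giving Y=0. Observed 1.
Test 1: faults giving observed 1 are {n3 stuck-at-0, n4 stuck-at-1, n5 stuck-at-0, n6 stuck-at-1, n7 stuck-at-1}.
Test 2 (P=1, Q=1, R=1): fault-free n1=0, n2=1, n3=0, n4=0, n5=1, n6=0, n7=0 → 0; observed 0. Eliminates n4 stuck-at-1, n5 stuck-at-0, n6 stuck-at-1, n7 stuck-at-1.
Only n3 stuck-at-0 is consistent with every test.

n3 stuck-at-0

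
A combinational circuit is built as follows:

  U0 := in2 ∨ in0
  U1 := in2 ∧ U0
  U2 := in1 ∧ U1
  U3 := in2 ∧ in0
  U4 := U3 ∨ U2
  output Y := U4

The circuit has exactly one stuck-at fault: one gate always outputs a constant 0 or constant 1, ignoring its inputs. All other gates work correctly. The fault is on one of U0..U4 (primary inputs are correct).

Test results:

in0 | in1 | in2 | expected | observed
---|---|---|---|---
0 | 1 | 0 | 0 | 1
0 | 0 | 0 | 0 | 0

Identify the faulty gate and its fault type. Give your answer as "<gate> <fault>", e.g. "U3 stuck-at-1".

U1 stuck-at-1

Fault-free values for test 1 (in0=0, in1=1, in2=0): U0=0, U1=0, U2=0, U3=0, U4=0, giving Y=0. Observed 1.
Test 1: faults giving observed 1 are {U1 stuck-at-1, U2 stuck-at-1, U3 stuck-at-1, U4 stuck-at-1}.
Test 2 (in0=0, in1=0, in2=0): fault-free U0=0, U1=0, U2=0, U3=0, U4=0 → 0; observed 0. Eliminates U2 stuck-at-1, U3 stuck-at-1, U4 stuck-at-1.
Only U1 stuck-at-1 is consistent with every test.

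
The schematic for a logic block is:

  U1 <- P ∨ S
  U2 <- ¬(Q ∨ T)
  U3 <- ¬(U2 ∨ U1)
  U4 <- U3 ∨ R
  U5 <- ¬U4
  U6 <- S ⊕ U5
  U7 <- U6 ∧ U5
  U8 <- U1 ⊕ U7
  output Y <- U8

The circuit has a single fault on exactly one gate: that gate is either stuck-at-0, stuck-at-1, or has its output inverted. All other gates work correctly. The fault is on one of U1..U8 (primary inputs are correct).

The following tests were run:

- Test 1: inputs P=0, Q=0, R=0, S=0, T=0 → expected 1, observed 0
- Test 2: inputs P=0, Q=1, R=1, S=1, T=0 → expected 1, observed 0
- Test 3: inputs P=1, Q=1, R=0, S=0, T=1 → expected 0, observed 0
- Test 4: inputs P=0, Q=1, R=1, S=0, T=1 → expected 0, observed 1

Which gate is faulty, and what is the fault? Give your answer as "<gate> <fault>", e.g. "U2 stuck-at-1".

U1 inverted output

Fault-free values for test 1 (P=0, Q=0, R=0, S=0, T=0): U1=0, U2=1, U3=0, U4=0, U5=1, U6=1, U7=1, U8=1, giving Y=1. Observed 0.
Test 1: faults giving observed 0 are {U1 stuck-at-1, U1 inverted output, U2 stuck-at-0, U2 inverted output, U3 stuck-at-1, U3 inverted output, U4 stuck-at-1, U4 inverted output, U5 stuck-at-0, U5 inverted output, U6 stuck-at-0, U6 inverted output, U7 stuck-at-0, U7 inverted output, U8 stuck-at-0, U8 inverted output}.
Test 2 (P=0, Q=1, R=1, S=1, T=0): fault-free U1=1, U2=0, U3=0, U4=1, U5=0, U6=1, U7=0, U8=1 → 1; observed 0. Eliminates U1 stuck-at-1, U2 stuck-at-0, U2 inverted output, U3 stuck-at-1, U3 inverted output, U4 stuck-at-1, U4 inverted output, U5 stuck-at-0, U5 inverted output, U6 stuck-at-0, U6 inverted output, U7 stuck-at-0.
Test 3 (P=1, Q=1, R=0, S=0, T=1): fault-free U1=1, U2=0, U3=0, U4=0, U5=1, U6=1, U7=1, U8=0 → 0; observed 0. Eliminates U7 inverted output, U8 inverted output.
Test 4 (P=0, Q=1, R=1, S=0, T=1): fault-free U1=0, U2=0, U3=1, U4=1, U5=0, U6=0, U7=0, U8=0 → 0; observed 1. Eliminates U8 stuck-at-0.
Only U1 inverted output is consistent with every test.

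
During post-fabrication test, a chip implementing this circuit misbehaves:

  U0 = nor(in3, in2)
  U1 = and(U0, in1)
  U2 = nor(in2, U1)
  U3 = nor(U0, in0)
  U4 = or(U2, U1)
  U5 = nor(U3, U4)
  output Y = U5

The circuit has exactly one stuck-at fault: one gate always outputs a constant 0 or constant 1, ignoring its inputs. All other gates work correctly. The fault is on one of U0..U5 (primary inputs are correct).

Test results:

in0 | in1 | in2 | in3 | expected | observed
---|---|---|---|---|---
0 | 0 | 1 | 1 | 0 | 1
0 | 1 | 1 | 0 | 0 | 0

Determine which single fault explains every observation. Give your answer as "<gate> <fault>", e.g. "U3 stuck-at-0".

Fault-free values for test 1 (in0=0, in1=0, in2=1, in3=1): U0=0, U1=0, U2=0, U3=1, U4=0, U5=0, giving Y=0. Observed 1.
Test 1: faults giving observed 1 are {U0 stuck-at-1, U3 stuck-at-0, U5 stuck-at-1}.
Test 2 (in0=0, in1=1, in2=1, in3=0): fault-free U0=0, U1=0, U2=0, U3=1, U4=0, U5=0 → 0; observed 0. Eliminates U3 stuck-at-0, U5 stuck-at-1.
Only U0 stuck-at-1 is consistent with every test.

U0 stuck-at-1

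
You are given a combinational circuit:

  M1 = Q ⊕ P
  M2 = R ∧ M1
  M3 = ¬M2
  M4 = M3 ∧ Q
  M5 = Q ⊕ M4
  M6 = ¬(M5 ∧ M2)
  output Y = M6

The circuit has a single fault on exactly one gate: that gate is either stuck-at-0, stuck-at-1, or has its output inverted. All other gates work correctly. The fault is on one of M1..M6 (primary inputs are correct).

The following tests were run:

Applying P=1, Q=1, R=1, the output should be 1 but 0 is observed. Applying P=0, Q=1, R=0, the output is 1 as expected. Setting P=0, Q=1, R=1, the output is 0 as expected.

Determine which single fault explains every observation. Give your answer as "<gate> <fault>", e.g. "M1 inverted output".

M1 stuck-at-1

Fault-free values for test 1 (P=1, Q=1, R=1): M1=0, M2=0, M3=1, M4=1, M5=0, M6=1, giving Y=1. Observed 0.
Test 1: faults giving observed 0 are {M1 stuck-at-1, M1 inverted output, M2 stuck-at-1, M2 inverted output, M6 stuck-at-0, M6 inverted output}.
Test 2 (P=0, Q=1, R=0): fault-free M1=1, M2=0, M3=1, M4=1, M5=0, M6=1 → 1; observed 1. Eliminates M2 stuck-at-1, M2 inverted output, M6 stuck-at-0, M6 inverted output.
Test 3 (P=0, Q=1, R=1): fault-free M1=1, M2=1, M3=0, M4=0, M5=1, M6=0 → 0; observed 0. Eliminates M1 inverted output.
Only M1 stuck-at-1 is consistent with every test.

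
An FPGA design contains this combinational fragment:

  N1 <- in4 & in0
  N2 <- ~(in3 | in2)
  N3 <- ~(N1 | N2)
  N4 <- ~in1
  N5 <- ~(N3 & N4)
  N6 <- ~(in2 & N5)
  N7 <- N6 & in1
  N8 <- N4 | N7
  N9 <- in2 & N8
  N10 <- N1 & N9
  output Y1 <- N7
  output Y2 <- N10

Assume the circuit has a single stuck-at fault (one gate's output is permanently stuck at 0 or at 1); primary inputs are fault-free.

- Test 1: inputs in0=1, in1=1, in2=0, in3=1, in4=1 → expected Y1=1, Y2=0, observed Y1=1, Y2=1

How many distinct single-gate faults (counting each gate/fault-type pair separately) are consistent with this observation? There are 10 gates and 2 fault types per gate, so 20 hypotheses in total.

2

Fault-free: N1=1, N2=0, N3=0, N4=0, N5=1, N6=1, N7=1, N8=1, N9=0, N10=0 → Y1=1, Y2=0. Observed Y1=1, Y2=1.
  N1: none of the 2 fault types match ✗
  N2: none of the 2 fault types match ✗
  N3: none of the 2 fault types match ✗
  N4: none of the 2 fault types match ✗
  N5: none of the 2 fault types match ✗
  N6: none of the 2 fault types match ✗
  N7: none of the 2 fault types match ✗
  N8: none of the 2 fault types match ✗
  N9: stuck-at-1 ✓; others ✗
  N10: stuck-at-1 ✓; others ✗
Consistent faults: {N9 stuck-at-1, N10 stuck-at-1} — 2 in all.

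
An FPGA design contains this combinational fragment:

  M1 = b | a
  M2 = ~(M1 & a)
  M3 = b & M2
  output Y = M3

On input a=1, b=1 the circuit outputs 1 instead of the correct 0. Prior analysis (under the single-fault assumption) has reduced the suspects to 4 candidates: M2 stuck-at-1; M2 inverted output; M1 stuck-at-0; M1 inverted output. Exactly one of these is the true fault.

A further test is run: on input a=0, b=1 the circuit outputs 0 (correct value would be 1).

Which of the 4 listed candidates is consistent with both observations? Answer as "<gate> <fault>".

M2 inverted output

Evaluate each candidate on input a=0, b=1:
  M2 stuck-at-1: M1=1, M2=1 [stuck-at-1], M3=1 → 1 — eliminated
  M2 inverted output: M1=1, M2=0 [inverted output], M3=0 → 0 — matches
  M1 stuck-at-0: M1=0 [stuck-at-0], M2=1, M3=1 → 1 — eliminated
  M1 inverted output: M1=0 [inverted output], M2=1, M3=1 → 1 — eliminated
Only M2 inverted output reproduces the observed 0.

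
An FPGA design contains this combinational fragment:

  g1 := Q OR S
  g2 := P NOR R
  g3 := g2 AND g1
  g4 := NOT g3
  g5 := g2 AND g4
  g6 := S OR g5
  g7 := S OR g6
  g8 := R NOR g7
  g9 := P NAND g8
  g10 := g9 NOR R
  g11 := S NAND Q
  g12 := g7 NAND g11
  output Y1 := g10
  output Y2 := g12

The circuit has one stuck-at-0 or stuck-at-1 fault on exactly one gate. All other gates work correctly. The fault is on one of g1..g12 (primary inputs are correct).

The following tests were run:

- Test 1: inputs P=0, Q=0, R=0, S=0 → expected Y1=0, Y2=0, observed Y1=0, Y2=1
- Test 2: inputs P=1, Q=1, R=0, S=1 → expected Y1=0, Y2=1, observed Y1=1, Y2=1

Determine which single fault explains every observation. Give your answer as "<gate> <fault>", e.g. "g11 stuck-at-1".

Fault-free values for test 1 (P=0, Q=0, R=0, S=0): g1=0, g2=1, g3=0, g4=1, g5=1, g6=1, g7=1, g8=0, g9=1, g10=0, g11=1, g12=0, giving Y1=0, Y2=0. Observed Y1=0, Y2=1.
Test 1: faults giving observed Y1=0, Y2=1 are {g1 stuck-at-1, g2 stuck-at-0, g3 stuck-at-1, g4 stuck-at-0, g5 stuck-at-0, g6 stuck-at-0, g7 stuck-at-0, g11 stuck-at-0, g12 stuck-at-1}.
Test 2 (P=1, Q=1, R=0, S=1): fault-free g1=1, g2=0, g3=0, g4=1, g5=0, g6=1, g7=1, g8=0, g9=1, g10=0, g11=0, g12=1 → Y1=0, Y2=1; observed Y1=1, Y2=1. Eliminates g1 stuck-at-1, g2 stuck-at-0, g3 stuck-at-1, g4 stuck-at-0, g5 stuck-at-0, g6 stuck-at-0, g11 stuck-at-0, g12 stuck-at-1.
Only g7 stuck-at-0 is consistent with every test.

g7 stuck-at-0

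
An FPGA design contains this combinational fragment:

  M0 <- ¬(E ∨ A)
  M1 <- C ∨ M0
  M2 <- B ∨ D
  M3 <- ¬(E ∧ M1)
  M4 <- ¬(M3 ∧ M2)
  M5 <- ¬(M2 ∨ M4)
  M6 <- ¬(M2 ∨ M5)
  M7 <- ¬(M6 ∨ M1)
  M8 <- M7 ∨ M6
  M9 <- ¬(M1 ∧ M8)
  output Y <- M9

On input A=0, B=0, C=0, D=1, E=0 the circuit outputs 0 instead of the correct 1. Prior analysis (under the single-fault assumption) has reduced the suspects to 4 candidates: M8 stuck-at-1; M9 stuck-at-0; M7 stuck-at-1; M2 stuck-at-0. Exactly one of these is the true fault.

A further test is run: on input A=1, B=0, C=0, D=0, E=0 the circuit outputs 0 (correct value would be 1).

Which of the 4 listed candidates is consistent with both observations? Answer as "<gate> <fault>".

Evaluate each candidate on input A=1, B=0, C=0, D=0, E=0:
  M8 stuck-at-1: M0=0, M1=0, M2=0, M3=1, M4=1, M5=0, M6=1, M7=0, M8=1 [stuck-at-1], M9=1 → 1 — eliminated
  M9 stuck-at-0: M0=0, M1=0, M2=0, M3=1, M4=1, M5=0, M6=1, M7=0, M8=1, M9=0 [stuck-at-0] → 0 — matches
  M7 stuck-at-1: M0=0, M1=0, M2=0, M3=1, M4=1, M5=0, M6=1, M7=1 [stuck-at-1], M8=1, M9=1 → 1 — eliminated
  M2 stuck-at-0: M0=0, M1=0, M2=0 [stuck-at-0], M3=1, M4=1, M5=0, M6=1, M7=0, M8=1, M9=1 → 1 — eliminated
Only M9 stuck-at-0 reproduces the observed 0.

M9 stuck-at-0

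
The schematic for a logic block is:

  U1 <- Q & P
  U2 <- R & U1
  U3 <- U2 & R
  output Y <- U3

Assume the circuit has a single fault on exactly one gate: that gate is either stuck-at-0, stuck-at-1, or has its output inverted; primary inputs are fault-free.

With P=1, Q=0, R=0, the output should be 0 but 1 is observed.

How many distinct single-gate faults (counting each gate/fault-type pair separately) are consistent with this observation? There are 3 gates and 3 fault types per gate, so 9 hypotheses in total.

2

Fault-free: U1=0, U2=0, U3=0 → 0. Observed 1.
  U1 stuck-at-0: output 0 ✗
  U1 stuck-at-1: output 0 ✗
  U1 inverted output: output 0 ✗
  U2 stuck-at-0: output 0 ✗
  U2 stuck-at-1: output 0 ✗
  U2 inverted output: output 0 ✗
  U3 stuck-at-0: output 0 ✗
  U3 stuck-at-1: output 1 ✓
  U3 inverted output: output 1 ✓
Consistent faults: {U3 stuck-at-1, U3 inverted output} — 2 in all.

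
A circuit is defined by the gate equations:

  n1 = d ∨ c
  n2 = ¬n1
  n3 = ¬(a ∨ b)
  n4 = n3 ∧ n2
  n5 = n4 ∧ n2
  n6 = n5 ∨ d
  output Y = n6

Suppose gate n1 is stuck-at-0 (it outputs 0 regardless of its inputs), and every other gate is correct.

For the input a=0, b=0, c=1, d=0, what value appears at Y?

Propagate with n1 forced: n1=0 [stuck-at-0], n2=1, n3=1, n4=1, n5=1, n6=1.
So Y = 1. (Without the fault it would be 0.)

1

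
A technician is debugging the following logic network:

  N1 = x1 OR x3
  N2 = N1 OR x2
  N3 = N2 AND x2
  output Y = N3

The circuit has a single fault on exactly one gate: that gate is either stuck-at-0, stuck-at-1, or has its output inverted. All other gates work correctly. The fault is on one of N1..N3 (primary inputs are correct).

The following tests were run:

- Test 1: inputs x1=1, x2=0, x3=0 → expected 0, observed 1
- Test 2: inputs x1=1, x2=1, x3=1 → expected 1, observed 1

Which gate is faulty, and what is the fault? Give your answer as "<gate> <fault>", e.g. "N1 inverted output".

Fault-free values for test 1 (x1=1, x2=0, x3=0): N1=1, N2=1, N3=0, giving Y=0. Observed 1.
Test 1: faults giving observed 1 are {N3 stuck-at-1, N3 inverted output}.
Test 2 (x1=1, x2=1, x3=1): fault-free N1=1, N2=1, N3=1 → 1; observed 1. Eliminates N3 inverted output.
Only N3 stuck-at-1 is consistent with every test.

N3 stuck-at-1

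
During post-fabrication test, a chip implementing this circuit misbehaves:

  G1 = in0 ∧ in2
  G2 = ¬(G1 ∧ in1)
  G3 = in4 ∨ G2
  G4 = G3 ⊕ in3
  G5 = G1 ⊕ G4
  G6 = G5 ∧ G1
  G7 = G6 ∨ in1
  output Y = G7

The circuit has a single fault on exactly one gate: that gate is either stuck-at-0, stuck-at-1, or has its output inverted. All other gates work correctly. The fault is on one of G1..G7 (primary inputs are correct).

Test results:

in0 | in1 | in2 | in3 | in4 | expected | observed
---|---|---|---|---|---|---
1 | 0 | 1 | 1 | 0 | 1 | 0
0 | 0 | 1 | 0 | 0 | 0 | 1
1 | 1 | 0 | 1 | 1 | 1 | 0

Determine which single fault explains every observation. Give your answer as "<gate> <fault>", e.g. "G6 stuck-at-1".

G7 inverted output

Fault-free values for test 1 (in0=1, in1=0, in2=1, in3=1, in4=0): G1=1, G2=1, G3=1, G4=0, G5=1, G6=1, G7=1, giving Y=1. Observed 0.
Test 1: faults giving observed 0 are {G1 stuck-at-0, G1 inverted output, G2 stuck-at-0, G2 inverted output, G3 stuck-at-0, G3 inverted output, G4 stuck-at-1, G4 inverted output, G5 stuck-at-0, G5 inverted output, G6 stuck-at-0, G6 inverted output, G7 stuck-at-0, G7 inverted output}.
Test 2 (in0=0, in1=0, in2=1, in3=0, in4=0): fault-free G1=0, G2=1, G3=1, G4=1, G5=1, G6=0, G7=0 → 0; observed 1. Eliminates G1 stuck-at-0, G1 inverted output, G2 stuck-at-0, G2 inverted output, G3 stuck-at-0, G3 inverted output, G4 stuck-at-1, G4 inverted output, G5 stuck-at-0, G5 inverted output, G6 stuck-at-0, G7 stuck-at-0.
Test 3 (in0=1, in1=1, in2=0, in3=1, in4=1): fault-free G1=0, G2=1, G3=1, G4=0, G5=0, G6=0, G7=1 → 1; observed 0. Eliminates G6 inverted output.
Only G7 inverted output is consistent with every test.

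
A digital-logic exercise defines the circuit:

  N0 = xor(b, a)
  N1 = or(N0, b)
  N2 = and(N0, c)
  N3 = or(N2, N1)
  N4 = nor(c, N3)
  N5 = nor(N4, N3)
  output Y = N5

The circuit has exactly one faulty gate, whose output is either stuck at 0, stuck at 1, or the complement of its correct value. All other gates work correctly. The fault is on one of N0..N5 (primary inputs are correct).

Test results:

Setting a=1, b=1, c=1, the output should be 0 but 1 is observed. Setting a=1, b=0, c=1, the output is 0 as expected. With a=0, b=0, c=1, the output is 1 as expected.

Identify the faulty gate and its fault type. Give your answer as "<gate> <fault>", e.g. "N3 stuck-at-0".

Fault-free values for test 1 (a=1, b=1, c=1): N0=0, N1=1, N2=0, N3=1, N4=0, N5=0, giving Y=0. Observed 1.
Test 1: faults giving observed 1 are {N1 stuck-at-0, N1 inverted output, N3 stuck-at-0, N3 inverted output, N5 stuck-at-1, N5 inverted output}.
Test 2 (a=1, b=0, c=1): fault-free N0=1, N1=1, N2=1, N3=1, N4=0, N5=0 → 0; observed 0. Eliminates N3 stuck-at-0, N3 inverted output, N5 stuck-at-1, N5 inverted output.
Test 3 (a=0, b=0, c=1): fault-free N0=0, N1=0, N2=0, N3=0, N4=0, N5=1 → 1; observed 1. Eliminates N1 inverted output.
Only N1 stuck-at-0 is consistent with every test.

N1 stuck-at-0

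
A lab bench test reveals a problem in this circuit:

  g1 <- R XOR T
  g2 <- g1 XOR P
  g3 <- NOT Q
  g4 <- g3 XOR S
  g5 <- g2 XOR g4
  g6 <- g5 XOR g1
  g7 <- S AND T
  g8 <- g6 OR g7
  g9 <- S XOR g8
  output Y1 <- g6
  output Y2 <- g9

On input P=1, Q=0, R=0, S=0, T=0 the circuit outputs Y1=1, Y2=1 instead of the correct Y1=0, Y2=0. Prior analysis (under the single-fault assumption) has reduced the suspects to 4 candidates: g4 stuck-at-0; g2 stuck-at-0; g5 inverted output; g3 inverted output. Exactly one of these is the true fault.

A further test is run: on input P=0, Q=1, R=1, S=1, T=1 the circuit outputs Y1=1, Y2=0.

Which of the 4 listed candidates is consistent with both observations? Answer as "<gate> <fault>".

Evaluate each candidate on input P=0, Q=1, R=1, S=1, T=1:
  g4 stuck-at-0: g1=0, g2=0, g3=0, g4=0 [stuck-at-0], g5=0, g6=0, g7=1, g8=1, g9=0 → Y1=0, Y2=0 — eliminated
  g2 stuck-at-0: g1=0, g2=0 [stuck-at-0], g3=0, g4=1, g5=1, g6=1, g7=1, g8=1, g9=0 → Y1=1, Y2=0 — matches
  g5 inverted output: g1=0, g2=0, g3=0, g4=1, g5=0 [inverted output], g6=0, g7=1, g8=1, g9=0 → Y1=0, Y2=0 — eliminated
  g3 inverted output: g1=0, g2=0, g3=1 [inverted output], g4=0, g5=0, g6=0, g7=1, g8=1, g9=0 → Y1=0, Y2=0 — eliminated
Only g2 stuck-at-0 reproduces the observed Y1=1, Y2=0.

g2 stuck-at-0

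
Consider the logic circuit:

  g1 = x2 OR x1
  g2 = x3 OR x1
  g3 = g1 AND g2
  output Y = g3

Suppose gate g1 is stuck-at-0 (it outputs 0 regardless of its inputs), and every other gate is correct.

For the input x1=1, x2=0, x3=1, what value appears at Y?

Propagate with g1 forced: g1=0 [stuck-at-0], g2=1, g3=0.
So Y = 0. (Without the fault it would be 1.)

0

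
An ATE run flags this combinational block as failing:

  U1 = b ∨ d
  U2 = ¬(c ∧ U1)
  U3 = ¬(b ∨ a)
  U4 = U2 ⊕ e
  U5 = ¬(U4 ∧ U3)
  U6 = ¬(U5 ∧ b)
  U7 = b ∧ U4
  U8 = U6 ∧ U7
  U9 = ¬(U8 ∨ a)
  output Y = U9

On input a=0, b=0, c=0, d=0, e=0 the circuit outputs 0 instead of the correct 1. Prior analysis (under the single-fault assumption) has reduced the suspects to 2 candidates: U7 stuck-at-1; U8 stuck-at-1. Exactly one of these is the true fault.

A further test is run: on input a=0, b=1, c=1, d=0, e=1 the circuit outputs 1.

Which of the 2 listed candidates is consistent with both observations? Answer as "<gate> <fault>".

Evaluate each candidate on input a=0, b=1, c=1, d=0, e=1:
  U7 stuck-at-1: U1=1, U2=0, U3=0, U4=1, U5=1, U6=0, U7=1 [stuck-at-1], U8=0, U9=1 → 1 — matches
  U8 stuck-at-1: U1=1, U2=0, U3=0, U4=1, U5=1, U6=0, U7=1, U8=1 [stuck-at-1], U9=0 → 0 — eliminated
Only U7 stuck-at-1 reproduces the observed 1.

U7 stuck-at-1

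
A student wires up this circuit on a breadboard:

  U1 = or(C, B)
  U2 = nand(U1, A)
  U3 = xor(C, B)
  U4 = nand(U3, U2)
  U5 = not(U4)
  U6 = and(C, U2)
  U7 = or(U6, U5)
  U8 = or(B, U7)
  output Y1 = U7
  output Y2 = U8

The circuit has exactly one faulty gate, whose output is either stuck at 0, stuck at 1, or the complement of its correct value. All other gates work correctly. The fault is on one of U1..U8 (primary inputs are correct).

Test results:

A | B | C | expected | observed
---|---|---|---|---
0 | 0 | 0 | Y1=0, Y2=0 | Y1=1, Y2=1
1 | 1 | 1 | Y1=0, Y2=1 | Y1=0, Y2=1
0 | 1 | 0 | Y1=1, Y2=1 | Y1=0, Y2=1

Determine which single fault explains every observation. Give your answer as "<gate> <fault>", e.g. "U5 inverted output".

U3 inverted output

Fault-free values for test 1 (A=0, B=0, C=0): U1=0, U2=1, U3=0, U4=1, U5=0, U6=0, U7=0, U8=0, giving Y1=0, Y2=0. Observed Y1=1, Y2=1.
Test 1: faults giving observed Y1=1, Y2=1 are {U3 stuck-at-1, U3 inverted output, U4 stuck-at-0, U4 inverted output, U5 stuck-at-1, U5 inverted output, U6 stuck-at-1, U6 inverted output, U7 stuck-at-1, U7 inverted output}.
Test 2 (A=1, B=1, C=1): fault-free U1=1, U2=0, U3=0, U4=1, U5=0, U6=0, U7=0, U8=1 → Y1=0, Y2=1; observed Y1=0, Y2=1. Eliminates U4 stuck-at-0, U4 inverted output, U5 stuck-at-1, U5 inverted output, U6 stuck-at-1, U6 inverted output, U7 stuck-at-1, U7 inverted output.
Test 3 (A=0, B=1, C=0): fault-free U1=1, U2=1, U3=1, U4=0, U5=1, U6=0, U7=1, U8=1 → Y1=1, Y2=1; observed Y1=0, Y2=1. Eliminates U3 stuck-at-1.
Only U3 inverted output is consistent with every test.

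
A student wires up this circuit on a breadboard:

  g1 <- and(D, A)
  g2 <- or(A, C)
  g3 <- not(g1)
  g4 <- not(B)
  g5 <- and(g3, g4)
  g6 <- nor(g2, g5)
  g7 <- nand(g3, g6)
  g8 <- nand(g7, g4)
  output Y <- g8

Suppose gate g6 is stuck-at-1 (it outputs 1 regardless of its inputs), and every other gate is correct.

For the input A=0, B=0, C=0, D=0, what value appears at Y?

1

Propagate with g6 forced: g1=0, g2=0, g3=1, g4=1, g5=1, g6=1 [stuck-at-1], g7=0, g8=1.
So Y = 1. (Without the fault it would be 0.)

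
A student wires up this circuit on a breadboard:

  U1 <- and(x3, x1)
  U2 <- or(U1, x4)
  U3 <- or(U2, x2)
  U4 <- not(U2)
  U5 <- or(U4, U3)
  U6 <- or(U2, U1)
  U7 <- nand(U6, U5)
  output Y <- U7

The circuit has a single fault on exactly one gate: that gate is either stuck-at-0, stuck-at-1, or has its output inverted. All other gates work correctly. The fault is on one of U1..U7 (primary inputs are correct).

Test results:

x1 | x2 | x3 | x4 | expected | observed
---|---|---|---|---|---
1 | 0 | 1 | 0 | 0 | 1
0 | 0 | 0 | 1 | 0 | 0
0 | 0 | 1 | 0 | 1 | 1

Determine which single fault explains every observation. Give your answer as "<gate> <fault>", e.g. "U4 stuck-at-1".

Fault-free values for test 1 (x1=1, x2=0, x3=1, x4=0): U1=1, U2=1, U3=1, U4=0, U5=1, U6=1, U7=0, giving Y=0. Observed 1.
Test 1: faults giving observed 1 are {U1 stuck-at-0, U1 inverted output, U3 stuck-at-0, U3 inverted output, U5 stuck-at-0, U5 inverted output, U6 stuck-at-0, U6 inverted output, U7 stuck-at-1, U7 inverted output}.
Test 2 (x1=0, x2=0, x3=0, x4=1): fault-free U1=0, U2=1, U3=1, U4=0, U5=1, U6=1, U7=0 → 0; observed 0. Eliminates U3 stuck-at-0, U3 inverted output, U5 stuck-at-0, U5 inverted output, U6 stuck-at-0, U6 inverted output, U7 stuck-at-1, U7 inverted output.
Test 3 (x1=0, x2=0, x3=1, x4=0): fault-free U1=0, U2=0, U3=0, U4=1, U5=1, U6=0, U7=1 → 1; observed 1. Eliminates U1 inverted output.
Only U1 stuck-at-0 is consistent with every test.

U1 stuck-at-0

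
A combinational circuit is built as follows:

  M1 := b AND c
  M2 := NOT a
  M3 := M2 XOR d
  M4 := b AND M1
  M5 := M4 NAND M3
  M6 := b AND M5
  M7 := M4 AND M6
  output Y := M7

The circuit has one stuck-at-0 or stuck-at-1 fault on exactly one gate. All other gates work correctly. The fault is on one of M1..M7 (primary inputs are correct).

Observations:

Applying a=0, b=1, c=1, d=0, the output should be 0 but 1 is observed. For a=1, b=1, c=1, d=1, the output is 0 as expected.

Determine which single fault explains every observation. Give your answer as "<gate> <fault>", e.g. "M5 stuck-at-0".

Fault-free values for test 1 (a=0, b=1, c=1, d=0): M1=1, M2=1, M3=1, M4=1, M5=0, M6=0, M7=0, giving Y=0. Observed 1.
Test 1: faults giving observed 1 are {M2 stuck-at-0, M3 stuck-at-0, M5 stuck-at-1, M6 stuck-at-1, M7 stuck-at-1}.
Test 2 (a=1, b=1, c=1, d=1): fault-free M1=1, M2=0, M3=1, M4=1, M5=0, M6=0, M7=0 → 0; observed 0. Eliminates M3 stuck-at-0, M5 stuck-at-1, M6 stuck-at-1, M7 stuck-at-1.
Only M2 stuck-at-0 is consistent with every test.

M2 stuck-at-0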